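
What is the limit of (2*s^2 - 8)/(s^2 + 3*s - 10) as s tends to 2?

Direct substitution gives 0/0, so factor. Both numerator and denominator have (s - 2) as a factor.
After cancelling, the expression reduces to (2*s + 4)/(s + 5).
Substituting s = 2 gives 8/7.

8/7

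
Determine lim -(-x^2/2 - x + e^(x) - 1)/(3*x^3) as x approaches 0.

-1/18

Direct substitution gives 0/0.
Apply L'Hôpital: lim (-x + e^(x) - 1)/(-9*x^2), still 0/0.
Apply L'Hôpital: lim (e^(x) - 1)/(-18*x), still 0/0.
After 3 applications of L'Hôpital's rule the quotient is (e^(x))/(-18); substituting x = 0 gives -1/18.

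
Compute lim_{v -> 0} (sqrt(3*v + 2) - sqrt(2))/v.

3*√(2)/4

A 0/0 form; rationalise with √(2 + 3v) + √2. This collapses the numerator to 3v, leaving 3/(√(2 + 3v) + √2) → 3/(2√2) = 3*√(2)/4.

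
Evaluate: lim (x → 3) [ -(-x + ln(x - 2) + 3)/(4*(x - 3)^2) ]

1/8

Direct substitution gives 0/0.
Apply L'Hôpital: lim (-1 + 1/(x - 2))/(24 - 8*x), still 0/0.
After 2 applications of L'Hôpital's rule the quotient is (-1/(x - 2)^2)/(-8); substituting x = 3 gives 1/8.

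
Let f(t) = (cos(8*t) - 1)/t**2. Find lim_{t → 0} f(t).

-32

Direct substitution gives 0/0.
Apply L'Hôpital: lim (-8*sin(8*t))/(2*t), still 0/0.
After 2 applications of L'Hôpital's rule the quotient is (-64*cos(8*t))/(2); substituting t = 0 gives -32.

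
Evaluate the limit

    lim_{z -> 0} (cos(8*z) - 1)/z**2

-32

Direct substitution gives 0/0.
Apply L'Hôpital: lim (-8*sin(8*z))/(2*z), still 0/0.
After 2 applications of L'Hôpital's rule the quotient is (-64*cos(8*z))/(2); substituting z = 0 gives -32.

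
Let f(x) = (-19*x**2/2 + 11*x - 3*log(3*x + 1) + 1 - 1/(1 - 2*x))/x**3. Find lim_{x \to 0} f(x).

-35

Substitution gives 0/0; apply L'Hôpital's rule 3 times.
After differentiating numerator and denominator 3 times the quotient is (-162/(3*x + 1)^3 - 48/(2*x - 1)^4)/(6); at x = 0 this is -35.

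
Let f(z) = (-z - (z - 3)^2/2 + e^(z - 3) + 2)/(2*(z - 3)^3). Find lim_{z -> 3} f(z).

Direct substitution gives 0/0.
Apply L'Hôpital: lim (-z + e^(z - 3) + 2)/(6*(z - 3)^2), still 0/0.
Apply L'Hôpital: lim (e^(z - 3) - 1)/(12*z - 36), still 0/0.
After 3 applications of L'Hôpital's rule the quotient is (e^(z - 3))/(12); substituting z = 3 gives 1/12.

1/12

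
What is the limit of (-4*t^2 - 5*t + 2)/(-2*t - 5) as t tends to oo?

∞

The numerator has higher degree (2 > 1); the quotient behaves like (-4/(-2))·t^1 for large |t|.
As t → +∞ this diverges to ∞.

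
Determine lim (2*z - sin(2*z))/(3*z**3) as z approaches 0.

4/9

Direct substitution gives 0/0.
Apply L'Hôpital: lim (2 - 2*cos(2*z))/(9*z^2), still 0/0.
Apply L'Hôpital: lim (4*sin(2*z))/(18*z), still 0/0.
After 3 applications of L'Hôpital's rule the quotient is (8*cos(2*z))/(18); substituting z = 0 gives 4/9.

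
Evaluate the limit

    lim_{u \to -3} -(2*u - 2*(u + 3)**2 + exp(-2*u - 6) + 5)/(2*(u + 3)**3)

2/3

Direct substitution gives 0/0.
Apply L'Hôpital: lim (-4*u - 2*e^(-2*u - 6) - 10)/(-6*(u + 3)^2), still 0/0.
Apply L'Hôpital: lim (4*e^(-2*u - 6) - 4)/(-12*u - 36), still 0/0.
After 3 applications of L'Hôpital's rule the quotient is (-8*e^(-2*u - 6))/(-12); substituting u = -3 gives 2/3.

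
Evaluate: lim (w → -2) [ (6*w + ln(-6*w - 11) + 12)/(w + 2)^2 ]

Direct substitution gives 0/0.
Apply L'Hôpital: lim (6 - 6/(-6*w - 11))/(2*w + 4), still 0/0.
After 2 applications of L'Hôpital's rule the quotient is (-36/(-6*w - 11)^2)/(2); substituting w = -2 gives -18.

-18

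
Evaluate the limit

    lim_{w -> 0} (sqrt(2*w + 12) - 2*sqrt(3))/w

√(3)/6

Substitution gives 0/0. Multiply numerator and denominator by the conjugate √(12 + 2w) + √12.
The numerator becomes (12 + 2w) − 12 = 2w, so the expression simplifies to 2/(√(12 + 2w) + √12).
Letting w → 0 gives 2/(2√12) = √(3)/6.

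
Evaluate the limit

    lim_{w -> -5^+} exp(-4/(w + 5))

As w → -5⁺, -4/(w + 5) → −∞, so e^(-4/(w + 5)) → 0.

0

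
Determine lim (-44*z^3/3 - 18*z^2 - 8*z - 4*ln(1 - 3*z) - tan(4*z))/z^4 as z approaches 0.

Substitution gives 0/0 (the numerator vanishes to order 4).
Expand each term to order z^4: the coefficient of z^4 in -4·ln(1 - 3z) is 81 and in −tan(4z) is 0.
Lower-order terms cancel with the polynomial part, so the numerator is (81)·z^4 + o(z^4), and the limit is (81)/(1) = 81.

81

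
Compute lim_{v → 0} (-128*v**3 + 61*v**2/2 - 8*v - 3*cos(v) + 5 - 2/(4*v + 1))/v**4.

Substitution gives 0/0; apply L'Hôpital's rule 4 times.
After differentiating numerator and denominator 4 times the quotient is (-3*cos(v) - 12288/(4*v + 1)^5)/(24); at v = 0 this is -4097/8.

-4097/8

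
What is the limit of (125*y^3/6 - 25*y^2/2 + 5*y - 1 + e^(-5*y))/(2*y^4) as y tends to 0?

Direct substitution gives 0/0.
Apply L'Hôpital: lim (125*y^2/2 - 25*y + 5 - 5*e^(-5*y))/(8*y^3), still 0/0.
Apply L'Hôpital: lim (125*y - 25 + 25*e^(-5*y))/(24*y^2), still 0/0.
Apply L'Hôpital: lim (125 - 125*e^(-5*y))/(48*y), still 0/0.
After 4 applications of L'Hôpital's rule the quotient is (625*e^(-5*y))/(48); substituting y = 0 gives 625/48.

625/48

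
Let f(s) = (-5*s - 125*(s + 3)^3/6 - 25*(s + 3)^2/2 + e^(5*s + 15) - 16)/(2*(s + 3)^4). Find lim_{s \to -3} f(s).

625/48

Direct substitution gives 0/0.
Apply L'Hôpital: lim (-25*s - 125*(s + 3)^2/2 + 5*e^(5*s + 15) - 80)/(8*(s + 3)^3), still 0/0.
Apply L'Hôpital: lim (-125*s + 25*e^(5*s + 15) - 400)/(24*(s + 3)^2), still 0/0.
Apply L'Hôpital: lim (125*e^(5*s + 15) - 125)/(48*s + 144), still 0/0.
After 4 applications of L'Hôpital's rule the quotient is (625*e^(5*s + 15))/(48); substituting s = -3 gives 625/48.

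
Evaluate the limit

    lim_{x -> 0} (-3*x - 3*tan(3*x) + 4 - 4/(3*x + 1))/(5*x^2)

Substitution gives 0/0; apply L'Hôpital's rule 2 times.
After differentiating numerator and denominator 2 times the quotient is (-54*tan(3*x)/cos(3*x)^2 - 72/(3*x + 1)^3)/(10); at x = 0 this is -36/5.

-36/5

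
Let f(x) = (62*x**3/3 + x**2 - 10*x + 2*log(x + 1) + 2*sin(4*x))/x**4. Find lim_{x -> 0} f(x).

Substitution gives 0/0 (the numerator vanishes to order 4).
Expand each term to order x^4: the coefficient of x^4 in 2·ln(1 + x) is -1/2 and in 2·sin(4x) is 0.
Lower-order terms cancel with the polynomial part, so the numerator is (-1/2)·x^4 + o(x^4), and the limit is (-1/2)/(1) = -1/2.

-1/2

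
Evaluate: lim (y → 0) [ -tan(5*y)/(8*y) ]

Substitution gives 0/0.
Since tan(u)/u → 1 as u → 0, tan(5y)/(5y) → 1 and the limit is 5/(-8) = -5/8.

-5/8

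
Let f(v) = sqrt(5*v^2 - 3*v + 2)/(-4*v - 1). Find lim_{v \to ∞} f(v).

-√(5)/4

For large |v|, √(5*v^2 - 3*v + 2) ≈ √5·|v| and the denominator ≈ -4v.
Since v → +∞, |v| = v, giving √5/(-4) = -√(5)/4.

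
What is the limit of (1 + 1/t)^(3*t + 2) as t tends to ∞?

e^(3)

Let L be the limit and take ln: ln L = lim (3t + 2)·ln(1 + 1/t) = lim (3t + 2)·(1/t + O(1/t²)) = 3.
Hence L = e^(3).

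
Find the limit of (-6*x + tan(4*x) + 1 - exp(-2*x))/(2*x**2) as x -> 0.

Substitution gives 0/0; apply L'Hôpital's rule 2 times.
After differentiating numerator and denominator 2 times the quotient is (32*tan(4*x)/cos(4*x)^2 - 4*e^(-2*x))/(4); at x = 0 this is -1.

-1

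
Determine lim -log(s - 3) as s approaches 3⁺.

∞

As s → 3⁺, s - 3 → 0⁺ and ln(s - 3) → −∞.
Multiplying by -1 gives ∞.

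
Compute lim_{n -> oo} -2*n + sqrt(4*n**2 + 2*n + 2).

1/2

This has the form ∞ − ∞. Multiply and divide by the conjugate √(4*n^2 + 2*n + 2) + 2n.
That gives (2n + 2) / (√(4*n^2 + 2*n + 2) + 2n).
Divide numerator and denominator by n: the limit is 2/(2·2) = 1/2.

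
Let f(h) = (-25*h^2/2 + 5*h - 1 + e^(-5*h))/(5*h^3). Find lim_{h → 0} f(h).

-25/6

Direct substitution gives 0/0.
Apply L'Hôpital: lim (-25*h + 5 - 5*e^(-5*h))/(15*h^2), still 0/0.
Apply L'Hôpital: lim (-25 + 25*e^(-5*h))/(30*h), still 0/0.
After 3 applications of L'Hôpital's rule the quotient is (-125*e^(-5*h))/(30); substituting h = 0 gives -25/6.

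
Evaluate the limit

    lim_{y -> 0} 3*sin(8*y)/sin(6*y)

Substitution gives 0/0.
Divide numerator and denominator by y: sin(8y)/y → 8 and sin(6y)/y → 6, so the limit is 3·8/6 = 4.

4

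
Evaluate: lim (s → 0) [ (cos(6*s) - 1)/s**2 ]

-18

Direct substitution gives 0/0.
Apply L'Hôpital: lim (-6*sin(6*s))/(2*s), still 0/0.
After 2 applications of L'Hôpital's rule the quotient is (-36*cos(6*s))/(2); substituting s = 0 gives -18.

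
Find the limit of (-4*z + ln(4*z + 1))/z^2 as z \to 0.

-8

Direct substitution gives 0/0.
Apply L'Hôpital: lim (-4 + 4/(4*z + 1))/(2*z), still 0/0.
After 2 applications of L'Hôpital's rule the quotient is (-16/(4*z + 1)^2)/(2); substituting z = 0 gives -8.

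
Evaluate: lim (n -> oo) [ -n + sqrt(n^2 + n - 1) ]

An ∞ − ∞ form. Rationalising with the conjugate, the difference becomes (n - 1) / (√(n^2 + n - 1) + n).
For large n the denominator behaves like 2·n, so the quotient tends to 1/2 = 1/2.

1/2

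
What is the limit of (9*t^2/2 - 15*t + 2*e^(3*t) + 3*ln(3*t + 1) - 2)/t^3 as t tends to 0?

Substitution gives 0/0; apply L'Hôpital's rule 3 times.
After differentiating numerator and denominator 3 times the quotient is (54*e^(3*t) + 162/(3*t + 1)^3)/(6); at t = 0 this is 36.

36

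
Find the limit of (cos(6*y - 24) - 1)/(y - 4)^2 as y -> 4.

Direct substitution gives 0/0.
Apply L'Hôpital: lim (-6*sin(6*y - 24))/(2*y - 8), still 0/0.
After 2 applications of L'Hôpital's rule the quotient is (-36*cos(6*y - 24))/(2); substituting y = 4 gives -18.

-18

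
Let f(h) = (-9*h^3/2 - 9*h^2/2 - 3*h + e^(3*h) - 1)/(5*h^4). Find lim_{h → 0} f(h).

Direct substitution gives 0/0.
Apply L'Hôpital: lim (-27*h^2/2 - 9*h + 3*e^(3*h) - 3)/(20*h^3), still 0/0.
Apply L'Hôpital: lim (-27*h + 9*e^(3*h) - 9)/(60*h^2), still 0/0.
Apply L'Hôpital: lim (27*e^(3*h) - 27)/(120*h), still 0/0.
After 4 applications of L'Hôpital's rule the quotient is (81*e^(3*h))/(120); substituting h = 0 gives 27/40.

27/40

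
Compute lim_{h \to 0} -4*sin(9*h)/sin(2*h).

-18

Substitution gives 0/0.
Divide numerator and denominator by h: sin(9h)/h → 9 and sin(2h)/h → 2, so the limit is -4·9/2 = -18.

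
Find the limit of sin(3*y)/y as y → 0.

Substitution gives 0/0.
Write it as (3)·sin(3y)/(3y); since sin(u)/u → 1, the limit is 3.

3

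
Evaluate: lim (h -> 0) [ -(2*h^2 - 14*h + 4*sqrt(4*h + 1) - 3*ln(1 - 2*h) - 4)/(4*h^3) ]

-6

Substitution gives 0/0; apply L'Hôpital's rule 3 times.
After differentiating numerator and denominator 3 times the quotient is (96/(4*h + 1)^(5/2) - 48/(2*h - 1)^3)/(-24); at h = 0 this is -6.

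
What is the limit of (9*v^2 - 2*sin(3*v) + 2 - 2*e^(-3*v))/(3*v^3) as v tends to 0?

Substitution gives 0/0 (the numerator vanishes to order 3).
Expand each term to order v^3: the coefficient of v^3 in -2·sin(3v) is 9 and in -2·e^(-3v) is 9.
Lower-order terms cancel with the polynomial part, so the numerator is (18)·v^3 + o(v^3), and the limit is (18)/(3) = 6.

6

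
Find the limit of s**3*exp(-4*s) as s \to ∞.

Write as s^3/e^{4s}, an ∞/∞ form.
Exponential growth dominates any polynomial, so repeated L'Hôpital (or the standard result) gives 0.

0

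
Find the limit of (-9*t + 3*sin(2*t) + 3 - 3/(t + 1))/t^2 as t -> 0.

-3

Substitution gives 0/0; apply L'Hôpital's rule 2 times.
After differentiating numerator and denominator 2 times the quotient is (-12*sin(2*t) - 6/(t + 1)^3)/(2); at t = 0 this is -3.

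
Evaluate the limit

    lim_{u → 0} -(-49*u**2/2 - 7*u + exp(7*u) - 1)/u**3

Direct substitution gives 0/0.
Apply L'Hôpital: lim (-49*u + 7*e^(7*u) - 7)/(-3*u^2), still 0/0.
Apply L'Hôpital: lim (49*e^(7*u) - 49)/(-6*u), still 0/0.
After 3 applications of L'Hôpital's rule the quotient is (343*e^(7*u))/(-6); substituting u = 0 gives -343/6.

-343/6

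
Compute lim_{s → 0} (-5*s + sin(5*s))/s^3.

-125/6

Direct substitution gives 0/0.
Apply L'Hôpital: lim (5*cos(5*s) - 5)/(3*s^2), still 0/0.
Apply L'Hôpital: lim (-25*sin(5*s))/(6*s), still 0/0.
After 3 applications of L'Hôpital's rule the quotient is (-125*cos(5*s))/(6); substituting s = 0 gives -125/6.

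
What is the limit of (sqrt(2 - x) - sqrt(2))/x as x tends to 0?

-√(2)/4

A 0/0 form; rationalise with √(2 - x) + √2. This collapses the numerator to -x, leaving -1/(√(2 - x) + √2) → -1/(2√2) = -√(2)/4.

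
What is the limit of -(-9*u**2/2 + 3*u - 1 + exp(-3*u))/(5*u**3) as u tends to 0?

Direct substitution gives 0/0.
Apply L'Hôpital: lim (-9*u + 3 - 3*e^(-3*u))/(-15*u^2), still 0/0.
Apply L'Hôpital: lim (-9 + 9*e^(-3*u))/(-30*u), still 0/0.
After 3 applications of L'Hôpital's rule the quotient is (-27*e^(-3*u))/(-30); substituting u = 0 gives 9/10.

9/10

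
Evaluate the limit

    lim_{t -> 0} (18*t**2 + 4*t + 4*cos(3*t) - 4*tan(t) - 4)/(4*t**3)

Substitution gives 0/0 (the numerator vanishes to order 3).
Expand each term to order t^3: the coefficient of t^3 in -4·tan(t) is -4/3 and in 4·cos(3t) is 0.
Lower-order terms cancel with the polynomial part, so the numerator is (-4/3)·t^3 + o(t^3), and the limit is (-4/3)/(4) = -1/3.

-1/3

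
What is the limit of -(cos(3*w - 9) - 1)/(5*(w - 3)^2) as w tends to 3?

9/10

Direct substitution gives 0/0.
Apply L'Hôpital: lim (-3*sin(3*w - 9))/(30 - 10*w), still 0/0.
After 2 applications of L'Hôpital's rule the quotient is (-9*cos(3*w - 9))/(-10); substituting w = 3 gives 9/10.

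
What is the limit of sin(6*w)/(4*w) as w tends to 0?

Substitution gives 0/0.
Write it as (6/4)·sin(6w)/(6w); since sin(u)/u → 1, the limit is 3/2.

3/2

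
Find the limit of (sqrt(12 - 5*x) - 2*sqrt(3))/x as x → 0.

-5*√(3)/12

Substitution gives 0/0. Multiply numerator and denominator by the conjugate √(12 - 5x) + √12.
The numerator becomes (12 - 5x) − 12 = -5x, so the expression simplifies to -5/(√(12 - 5x) + √12).
Letting x → 0 gives -5/(2√12) = -5*√(3)/12.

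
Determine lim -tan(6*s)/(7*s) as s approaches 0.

-6/7

Substitution gives 0/0.
Since tan(u)/u → 1 as u → 0, tan(6s)/(6s) → 1 and the limit is 6/(-7) = -6/7.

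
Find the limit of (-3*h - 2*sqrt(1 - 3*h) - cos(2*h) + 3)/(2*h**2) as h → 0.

Substitution gives 0/0; apply L'Hôpital's rule 2 times.
After differentiating numerator and denominator 2 times the quotient is (4*cos(2*h) + 9/(2*(1 - 3*h)^(3/2)))/(4); at h = 0 this is 17/8.

17/8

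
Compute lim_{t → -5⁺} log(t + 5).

As t → -5⁺, t + 5 → 0⁺ and ln(t + 5) → −∞.
Multiplying by 1 gives -∞.

-∞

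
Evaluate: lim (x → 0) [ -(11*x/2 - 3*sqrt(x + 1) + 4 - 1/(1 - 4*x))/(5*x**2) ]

Substitution gives 0/0; apply L'Hôpital's rule 2 times.
After differentiating numerator and denominator 2 times the quotient is (32/(4*x - 1)^3 + 3/(4*(x + 1)^(3/2)))/(-10); at x = 0 this is 25/8.

25/8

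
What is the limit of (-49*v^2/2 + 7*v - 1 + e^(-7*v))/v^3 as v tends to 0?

Direct substitution gives 0/0.
Apply L'Hôpital: lim (-49*v + 7 - 7*e^(-7*v))/(3*v^2), still 0/0.
Apply L'Hôpital: lim (-49 + 49*e^(-7*v))/(6*v), still 0/0.
After 3 applications of L'Hôpital's rule the quotient is (-343*e^(-7*v))/(6); substituting v = 0 gives -343/6.

-343/6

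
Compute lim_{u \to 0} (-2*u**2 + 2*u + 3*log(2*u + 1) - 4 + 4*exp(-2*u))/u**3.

Substitution gives 0/0 (the numerator vanishes to order 3).
Expand each term to order u^3: the coefficient of u^3 in 3·ln(1 + 2u) is 8 and in 4·e^(-2u) is -16/3.
Lower-order terms cancel with the polynomial part, so the numerator is (8/3)·u^3 + o(u^3), and the limit is (8/3)/(1) = 8/3.

8/3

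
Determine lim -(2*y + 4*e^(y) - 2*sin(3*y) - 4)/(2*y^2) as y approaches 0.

Substitution gives 0/0; apply L'Hôpital's rule 2 times.
After differentiating numerator and denominator 2 times the quotient is (4*e^(y) + 18*sin(3*y))/(-4); at y = 0 this is -1.

-1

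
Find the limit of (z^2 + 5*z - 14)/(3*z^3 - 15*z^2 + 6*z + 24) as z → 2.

-1/2

Direct substitution gives 0/0, so factor. Both numerator and denominator have (z - 2) as a factor.
After cancelling, the expression reduces to (z + 7)/(3*z^2 - 9*z - 12).
Substituting z = 2 gives -1/2.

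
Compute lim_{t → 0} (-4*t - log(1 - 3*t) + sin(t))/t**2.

Substitution gives 0/0; apply L'Hôpital's rule 2 times.
After differentiating numerator and denominator 2 times the quotient is (-sin(t) + 9/(3*t - 1)^2)/(2); at t = 0 this is 9/2.

9/2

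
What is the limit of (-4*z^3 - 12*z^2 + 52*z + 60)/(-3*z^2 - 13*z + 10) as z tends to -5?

At z = -5 both the top and bottom vanish — a removable singularity. Factoring out (z + 5) from each leaves (-4*z^2 + 8*z + 12)/(2 - 3*z), which at z = -5 equals -128/17.

-128/17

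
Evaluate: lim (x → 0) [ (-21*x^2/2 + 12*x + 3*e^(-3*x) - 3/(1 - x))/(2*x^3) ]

-33/4

Substitution gives 0/0 (the numerator vanishes to order 3).
Expand each term to order x^3: the coefficient of x^3 in -3·1/(1 - x) is -3 and in 3·e^(-3x) is -27/2.
Lower-order terms cancel with the polynomial part, so the numerator is (-33/2)·x^3 + o(x^3), and the limit is (-33/2)/(2) = -33/4.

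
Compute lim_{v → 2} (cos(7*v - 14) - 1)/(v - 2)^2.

Direct substitution gives 0/0.
Apply L'Hôpital: lim (-7*sin(7*v - 14))/(2*v - 4), still 0/0.
After 2 applications of L'Hôpital's rule the quotient is (-49*cos(7*v - 14))/(2); substituting v = 2 gives -49/2.

-49/2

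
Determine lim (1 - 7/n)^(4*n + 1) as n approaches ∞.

Let L be the limit and take ln: ln L = lim (4n + 1)·ln(1 - 7/n) = lim (4n + 1)·(-7/n + O(1/n²)) = -28.
Hence L = e^(-28).

e^(-28)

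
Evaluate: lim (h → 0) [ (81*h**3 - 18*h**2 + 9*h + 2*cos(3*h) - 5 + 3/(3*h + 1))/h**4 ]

Substitution gives 0/0; apply L'Hôpital's rule 4 times.
After differentiating numerator and denominator 4 times the quotient is (162*cos(3*h) + 5832/(3*h + 1)^5)/(24); at h = 0 this is 999/4.

999/4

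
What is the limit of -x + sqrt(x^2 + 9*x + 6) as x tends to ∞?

This has the form ∞ − ∞. Multiply and divide by the conjugate √(x^2 + 9*x + 6) + x.
That gives (9x + 6) / (√(x^2 + 9*x + 6) + x).
Divide numerator and denominator by x: the limit is 9/(2·1) = 9/2.

9/2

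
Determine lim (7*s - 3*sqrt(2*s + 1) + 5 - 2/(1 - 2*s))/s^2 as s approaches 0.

-13/2

Substitution gives 0/0 (the numerator vanishes to order 2).
Expand each term to order s^2: the coefficient of s^2 in -3·√(1 + 2s) is 3/2 and in -2·1/(1 - 2s) is -8.
Lower-order terms cancel with the polynomial part, so the numerator is (-13/2)·s^2 + o(s^2), and the limit is (-13/2)/(1) = -13/2.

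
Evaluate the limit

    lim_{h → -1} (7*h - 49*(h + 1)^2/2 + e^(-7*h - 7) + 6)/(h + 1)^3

Direct substitution gives 0/0.
Apply L'Hôpital: lim (-49*h - 7*e^(-7*h - 7) - 42)/(3*(h + 1)^2), still 0/0.
Apply L'Hôpital: lim (49*e^(-7*h - 7) - 49)/(6*h + 6), still 0/0.
After 3 applications of L'Hôpital's rule the quotient is (-343*e^(-7*h - 7))/(6); substituting h = -1 gives -343/6.

-343/6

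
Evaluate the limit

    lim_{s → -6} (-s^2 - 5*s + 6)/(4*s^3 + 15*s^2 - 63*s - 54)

1/27

At s = -6 both the top and bottom vanish — a removable singularity. Factoring out (s + 6) from each leaves (1 - s)/(4*s^2 - 9*s - 9), which at s = -6 equals 1/27.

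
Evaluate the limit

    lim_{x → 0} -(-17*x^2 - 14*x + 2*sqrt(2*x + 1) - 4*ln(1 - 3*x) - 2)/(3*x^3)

-37/3

Substitution gives 0/0; apply L'Hôpital's rule 3 times.
After differentiating numerator and denominator 3 times the quotient is (-216/(3*x - 1)^3 + 6/(2*x + 1)^(5/2))/(-18); at x = 0 this is -37/3.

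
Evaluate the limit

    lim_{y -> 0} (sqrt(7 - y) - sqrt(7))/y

-√(7)/14

Substitution gives 0/0. Multiply numerator and denominator by the conjugate √(7 - y) + √7.
The numerator becomes (7 - y) − 7 = -y, so the expression simplifies to -1/(√(7 - y) + √7).
Letting y → 0 gives -1/(2√7) = -√(7)/14.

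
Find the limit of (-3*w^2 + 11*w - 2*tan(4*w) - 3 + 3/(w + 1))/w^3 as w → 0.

-137/3

Substitution gives 0/0 (the numerator vanishes to order 3).
Expand each term to order w^3: the coefficient of w^3 in 3·1/(1 + w) is -3 and in -2·tan(4w) is -128/3.
Lower-order terms cancel with the polynomial part, so the numerator is (-137/3)·w^3 + o(w^3), and the limit is (-137/3)/(1) = -137/3.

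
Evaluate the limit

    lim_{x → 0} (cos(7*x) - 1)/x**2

Direct substitution gives 0/0.
Apply L'Hôpital: lim (-7*sin(7*x))/(2*x), still 0/0.
After 2 applications of L'Hôpital's rule the quotient is (-49*cos(7*x))/(2); substituting x = 0 gives -49/2.

-49/2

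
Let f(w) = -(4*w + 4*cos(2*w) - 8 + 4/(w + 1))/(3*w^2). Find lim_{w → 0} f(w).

4/3

Substitution gives 0/0 (the numerator vanishes to order 2).
Expand each term to order w^2: the coefficient of w^2 in 4·1/(1 + w) is 4 and in 4·cos(2w) is -8.
Lower-order terms cancel with the polynomial part, so the numerator is (-4)·w^2 + o(w^2), and the limit is (-4)/(-3) = 4/3.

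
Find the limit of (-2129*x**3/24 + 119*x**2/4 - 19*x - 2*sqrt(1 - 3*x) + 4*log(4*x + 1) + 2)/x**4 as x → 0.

Substitution gives 0/0; apply L'Hôpital's rule 4 times.
After differentiating numerator and denominator 4 times the quotient is (-6144/(4*x + 1)^4 + 1215/(8*(1 - 3*x)^(7/2)))/(24); at x = 0 this is -15979/64.

-15979/64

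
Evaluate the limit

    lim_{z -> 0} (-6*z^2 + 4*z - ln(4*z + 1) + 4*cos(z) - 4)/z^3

Substitution gives 0/0; apply L'Hôpital's rule 3 times.
After differentiating numerator and denominator 3 times the quotient is (4*sin(z) - 128/(4*z + 1)^3)/(6); at z = 0 this is -64/3.

-64/3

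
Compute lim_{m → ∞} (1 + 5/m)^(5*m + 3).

The base → 1 and the exponent → ∞: a 1^∞ form.
Take logarithms: (5m + 3)·ln(1 + 5/m). Since ln(1+u) ~ u for small u, this behaves like (5m)·(5/m) → 25.
So the limit is e^(25).

e^(25)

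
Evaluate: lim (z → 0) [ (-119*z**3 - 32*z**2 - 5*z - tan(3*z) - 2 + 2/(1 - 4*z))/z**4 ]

Substitution gives 0/0 (the numerator vanishes to order 4).
Expand each term to order z^4: the coefficient of z^4 in 2·1/(1 - 4z) is 512 and in −tan(3z) is 0.
Lower-order terms cancel with the polynomial part, so the numerator is (512)·z^4 + o(z^4), and the limit is (512)/(1) = 512.

512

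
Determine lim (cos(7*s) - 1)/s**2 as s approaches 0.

Direct substitution gives 0/0.
Apply L'Hôpital: lim (-7*sin(7*s))/(2*s), still 0/0.
After 2 applications of L'Hôpital's rule the quotient is (-49*cos(7*s))/(2); substituting s = 0 gives -49/2.

-49/2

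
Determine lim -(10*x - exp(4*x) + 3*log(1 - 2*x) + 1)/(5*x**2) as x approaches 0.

Substitution gives 0/0; apply L'Hôpital's rule 2 times.
After differentiating numerator and denominator 2 times the quotient is (-16*e^(4*x) - 12/(2*x - 1)^2)/(-10); at x = 0 this is 14/5.

14/5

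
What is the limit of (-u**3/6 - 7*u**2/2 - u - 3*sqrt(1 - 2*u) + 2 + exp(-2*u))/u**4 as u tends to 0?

61/24

Substitution gives 0/0; apply L'Hôpital's rule 4 times.
After differentiating numerator and denominator 4 times the quotient is (16*e^(-2*u) + 45/(1 - 2*u)^(7/2))/(24); at u = 0 this is 61/24.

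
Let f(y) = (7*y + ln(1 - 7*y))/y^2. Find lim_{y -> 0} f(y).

-49/2

Direct substitution gives 0/0.
Apply L'Hôpital: lim (7 - 7/(1 - 7*y))/(2*y), still 0/0.
After 2 applications of L'Hôpital's rule the quotient is (-49/(1 - 7*y)^2)/(2); substituting y = 0 gives -49/2.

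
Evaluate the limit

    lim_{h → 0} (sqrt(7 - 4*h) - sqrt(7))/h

Substitution gives 0/0. Multiply numerator and denominator by the conjugate √(7 - 4h) + √7.
The numerator becomes (7 - 4h) − 7 = -4h, so the expression simplifies to -4/(√(7 - 4h) + √7).
Letting h → 0 gives -4/(2√7) = -2*√(7)/7.

-2*√(7)/7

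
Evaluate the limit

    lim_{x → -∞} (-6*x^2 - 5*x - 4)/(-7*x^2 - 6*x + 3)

6/7

Numerator and denominator both have degree 2.
Dividing every term by x^2, all lower-order terms vanish and the limit is the ratio of leading coefficients, -6/(-7) = 6/7.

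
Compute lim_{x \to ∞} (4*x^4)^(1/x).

Base → ∞ and exponent → 0: an ∞^0 form.
Take logs: (1/x)·ln(4·x^4) = (ln 4 + 4·ln x)/x → 0.
So the limit is e^0 = 1.

1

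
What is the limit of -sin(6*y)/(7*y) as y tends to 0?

-6/7

Substitution gives 0/0.
Write it as (6/(-7))·sin(6y)/(6y); since sin(u)/u → 1, the limit is -6/7.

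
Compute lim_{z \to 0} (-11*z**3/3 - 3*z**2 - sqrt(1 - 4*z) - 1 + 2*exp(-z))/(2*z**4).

Substitution gives 0/0; apply L'Hôpital's rule 4 times.
After differentiating numerator and denominator 4 times the quotient is (2*e^(-z) + 240/(1 - 4*z)^(7/2))/(48); at z = 0 this is 121/24.

121/24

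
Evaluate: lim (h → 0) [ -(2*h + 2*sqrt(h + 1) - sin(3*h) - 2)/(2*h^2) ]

1/8

Substitution gives 0/0; apply L'Hôpital's rule 2 times.
After differentiating numerator and denominator 2 times the quotient is (9*sin(3*h) - 1/(2*(h + 1)^(3/2)))/(-4); at h = 0 this is 1/8.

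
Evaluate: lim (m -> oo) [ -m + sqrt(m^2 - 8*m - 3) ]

-4

This has the form ∞ − ∞. Multiply and divide by the conjugate √(m^2 - 8*m - 3) + m.
That gives (-8m - 3) / (√(m^2 - 8*m - 3) + m).
Divide numerator and denominator by m: the limit is -8/(2·1) = -4.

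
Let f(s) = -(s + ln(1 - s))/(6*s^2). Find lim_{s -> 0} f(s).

Direct substitution gives 0/0.
Apply L'Hôpital: lim (1 - 1/(1 - s))/(-12*s), still 0/0.
After 2 applications of L'Hôpital's rule the quotient is (-1/(1 - s)^2)/(-12); substituting s = 0 gives 1/12.

1/12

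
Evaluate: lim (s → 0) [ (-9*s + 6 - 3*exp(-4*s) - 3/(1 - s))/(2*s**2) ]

Substitution gives 0/0; apply L'Hôpital's rule 2 times.
After differentiating numerator and denominator 2 times the quotient is (-48*e^(-4*s) + 6/(s - 1)^3)/(4); at s = 0 this is -27/2.

-27/2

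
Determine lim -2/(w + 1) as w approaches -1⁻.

As w → -1⁻, (w + 1) → 0⁻, so (w + 1)^1 → 0⁻ and -2/(w + 1)^1 → ∞.

∞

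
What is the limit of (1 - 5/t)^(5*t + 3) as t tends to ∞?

The base → 1 and the exponent → ∞: a 1^∞ form.
Take logarithms: (5t + 3)·ln(1 - 5/t). Since ln(1+u) ~ u for small u, this behaves like (5t)·(-5/t) → -25.
So the limit is e^(-25).

e^(-25)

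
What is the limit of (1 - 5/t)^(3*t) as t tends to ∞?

e^(-15)

Let L be the limit and take ln: ln L = lim (3t)·ln(1 - 5/t) = lim (3t)·(-5/t + O(1/t²)) = -15.
Hence L = e^(-15).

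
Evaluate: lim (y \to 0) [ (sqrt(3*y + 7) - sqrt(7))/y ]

Substitution gives 0/0. Multiply numerator and denominator by the conjugate √(7 + 3y) + √7.
The numerator becomes (7 + 3y) − 7 = 3y, so the expression simplifies to 3/(√(7 + 3y) + √7).
Letting y → 0 gives 3/(2√7) = 3*√(7)/14.

3*√(7)/14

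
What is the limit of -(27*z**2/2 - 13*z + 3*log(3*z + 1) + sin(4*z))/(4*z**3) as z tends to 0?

Substitution gives 0/0; apply L'Hôpital's rule 3 times.
After differentiating numerator and denominator 3 times the quotient is (-64*cos(4*z) + 162/(3*z + 1)^3)/(-24); at z = 0 this is -49/12.

-49/12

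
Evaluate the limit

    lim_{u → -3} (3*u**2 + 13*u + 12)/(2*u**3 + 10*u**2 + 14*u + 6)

At u = -3 both the top and bottom vanish — a removable singularity. Factoring out (u + 3) from each leaves (3*u + 4)/(2*u^2 + 4*u + 2), which at u = -3 equals -5/8.

-5/8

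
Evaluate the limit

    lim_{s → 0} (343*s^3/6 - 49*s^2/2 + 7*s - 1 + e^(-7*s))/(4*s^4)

Direct substitution gives 0/0.
Apply L'Hôpital: lim (343*s^2/2 - 49*s + 7 - 7*e^(-7*s))/(16*s^3), still 0/0.
Apply L'Hôpital: lim (343*s - 49 + 49*e^(-7*s))/(48*s^2), still 0/0.
Apply L'Hôpital: lim (343 - 343*e^(-7*s))/(96*s), still 0/0.
After 4 applications of L'Hôpital's rule the quotient is (2401*e^(-7*s))/(96); substituting s = 0 gives 2401/96.

2401/96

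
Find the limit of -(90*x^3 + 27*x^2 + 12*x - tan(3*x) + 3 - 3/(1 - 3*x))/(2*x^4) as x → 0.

243/2

Substitution gives 0/0; apply L'Hôpital's rule 4 times.
After differentiating numerator and denominator 4 times the quotient is (648*tan(3*x)/cos(3*x)^2 - 1944*tan(3*x)/cos(3*x)^4 + 5832/(3*x - 1)^5)/(-48); at x = 0 this is 243/2.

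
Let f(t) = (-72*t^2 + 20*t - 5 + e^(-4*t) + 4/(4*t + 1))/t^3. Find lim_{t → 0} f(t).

Substitution gives 0/0; apply L'Hôpital's rule 3 times.
After differentiating numerator and denominator 3 times the quotient is (-64*e^(-4*t) - 1536/(4*t + 1)^4)/(6); at t = 0 this is -800/3.

-800/3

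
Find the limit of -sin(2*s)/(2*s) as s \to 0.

-1

Substitution gives 0/0.
Write it as (2/(-2))·sin(2s)/(2s); since sin(u)/u → 1, the limit is -1.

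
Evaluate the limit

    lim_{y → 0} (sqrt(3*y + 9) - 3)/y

1/2

Substitution gives 0/0. Multiply numerator and denominator by the conjugate √(9 + 3y) + √9.
The numerator becomes (9 + 3y) − 9 = 3y, so the expression simplifies to 3/(√(9 + 3y) + √9).
Letting y → 0 gives 3/(2√9) = 1/2.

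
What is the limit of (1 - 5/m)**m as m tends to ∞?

e^(-5)

Write it as [(1 - 5/m)^m]^(1) · (1 - 5/m)^(0). The bracketed term tends to e^(-5) and the second factor to 1, so the limit is e^(-5).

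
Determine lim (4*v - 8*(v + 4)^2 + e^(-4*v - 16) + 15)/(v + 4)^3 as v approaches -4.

Direct substitution gives 0/0.
Apply L'Hôpital: lim (-16*v - 4*e^(-4*v - 16) - 60)/(3*(v + 4)^2), still 0/0.
Apply L'Hôpital: lim (16*e^(-4*v - 16) - 16)/(6*v + 24), still 0/0.
After 3 applications of L'Hôpital's rule the quotient is (-64*e^(-4*v - 16))/(6); substituting v = -4 gives -32/3.

-32/3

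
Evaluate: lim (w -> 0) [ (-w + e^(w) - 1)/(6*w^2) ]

Direct substitution gives 0/0.
Apply L'Hôpital: lim (e^(w) - 1)/(12*w), still 0/0.
After 2 applications of L'Hôpital's rule the quotient is (e^(w))/(12); substituting w = 0 gives 1/12.

1/12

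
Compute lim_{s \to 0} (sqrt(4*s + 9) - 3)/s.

Substitution gives 0/0. Multiply numerator and denominator by the conjugate √(9 + 4s) + √9.
The numerator becomes (9 + 4s) − 9 = 4s, so the expression simplifies to 4/(√(9 + 4s) + √9).
Letting s → 0 gives 4/(2√9) = 2/3.

2/3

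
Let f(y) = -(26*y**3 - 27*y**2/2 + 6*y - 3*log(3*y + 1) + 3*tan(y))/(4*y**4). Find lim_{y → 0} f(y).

Substitution gives 0/0 (the numerator vanishes to order 4).
Expand each term to order y^4: the coefficient of y^4 in 3·tan(y) is 0 and in -3·ln(1 + 3y) is 243/4.
Lower-order terms cancel with the polynomial part, so the numerator is (243/4)·y^4 + o(y^4), and the limit is (243/4)/(-4) = -243/16.

-243/16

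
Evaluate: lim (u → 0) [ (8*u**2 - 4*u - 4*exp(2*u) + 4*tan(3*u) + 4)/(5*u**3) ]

Substitution gives 0/0; apply L'Hôpital's rule 3 times.
After differentiating numerator and denominator 3 times the quotient is (-32*e^(2*u) + 648*tan(3*u)^4 + 864*tan(3*u)^2 + 216)/(30); at u = 0 this is 92/15.

92/15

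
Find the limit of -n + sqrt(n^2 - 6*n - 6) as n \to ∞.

An ∞ − ∞ form. Rationalising with the conjugate, the difference becomes (-6n - 6) / (√(n^2 - 6*n - 6) + n).
For large n the denominator behaves like 2·n, so the quotient tends to -6/2 = -3.

-3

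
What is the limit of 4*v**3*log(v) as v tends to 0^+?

0

This is a 0·(−∞) form. Rewrite as 4·ln(v) / v^(−3) and apply L'Hôpital:
the derivative quotient is 4·(1/v) / (−3·v^(−4)) = (-4/3)·v^3 → 0.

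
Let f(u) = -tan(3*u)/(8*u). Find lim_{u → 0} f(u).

Substitution gives 0/0.
Since tan(θ)/θ → 1 as θ → 0, tan(3u)/(3u) → 1 and the limit is 3/(-8) = -3/8.

-3/8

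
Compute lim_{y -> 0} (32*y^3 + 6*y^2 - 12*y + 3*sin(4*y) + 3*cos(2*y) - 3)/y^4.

2

Substitution gives 0/0 (the numerator vanishes to order 4).
Expand each term to order y^4: the coefficient of y^4 in 3·cos(2y) is 2 and in 3·sin(4y) is 0.
Lower-order terms cancel with the polynomial part, so the numerator is (2)·y^4 + o(y^4), and the limit is (2)/(1) = 2.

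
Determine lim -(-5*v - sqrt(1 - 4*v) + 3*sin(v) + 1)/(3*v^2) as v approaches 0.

Substitution gives 0/0; apply L'Hôpital's rule 2 times.
After differentiating numerator and denominator 2 times the quotient is (-3*sin(v) + 4/(1 - 4*v)^(3/2))/(-6); at v = 0 this is -2/3.

-2/3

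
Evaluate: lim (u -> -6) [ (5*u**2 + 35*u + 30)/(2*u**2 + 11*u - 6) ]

Since u = -6 makes numerator and denominator zero, (u + 6) divides both.
Cancelling it gives (5*u + 5)/(2*u - 1); now plug in u = -6 to get 25/13.

25/13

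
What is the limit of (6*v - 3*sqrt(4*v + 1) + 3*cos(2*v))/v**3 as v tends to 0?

-12

Substitution gives 0/0; apply L'Hôpital's rule 3 times.
After differentiating numerator and denominator 3 times the quotient is (24*sin(2*v) - 72/(4*v + 1)^(5/2))/(6); at v = 0 this is -12.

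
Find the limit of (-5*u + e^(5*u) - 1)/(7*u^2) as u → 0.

25/14

Direct substitution gives 0/0.
Apply L'Hôpital: lim (5*e^(5*u) - 5)/(14*u), still 0/0.
After 2 applications of L'Hôpital's rule the quotient is (25*e^(5*u))/(14); substituting u = 0 gives 25/14.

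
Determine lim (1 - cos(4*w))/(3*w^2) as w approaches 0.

Substitution gives 0/0.
Use (1 − cos u)/u² → 1/2 with u = 4w: the limit is 4²/(2·3) = 8/3.

8/3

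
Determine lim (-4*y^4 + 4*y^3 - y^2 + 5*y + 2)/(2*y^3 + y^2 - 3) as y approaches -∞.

The numerator has higher degree (4 > 3); the quotient behaves like (-4/(2))·y^1 for large |y|.
As y → −∞ this diverges to ∞.

∞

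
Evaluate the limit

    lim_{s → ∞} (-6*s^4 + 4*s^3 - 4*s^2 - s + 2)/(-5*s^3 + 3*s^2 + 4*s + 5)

∞

The numerator has higher degree (4 > 3); the quotient behaves like (-6/(-5))·s^1 for large |s|.
As s → +∞ this diverges to ∞.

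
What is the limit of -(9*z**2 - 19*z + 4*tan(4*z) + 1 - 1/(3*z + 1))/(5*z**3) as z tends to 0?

-337/15

Substitution gives 0/0 (the numerator vanishes to order 3).
Expand each term to order z^3: the coefficient of z^3 in −1/(1 + 3z) is 27 and in 4·tan(4z) is 256/3.
Lower-order terms cancel with the polynomial part, so the numerator is (337/3)·z^3 + o(z^3), and the limit is (337/3)/(-5) = -337/15.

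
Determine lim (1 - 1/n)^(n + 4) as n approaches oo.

Let L be the limit and take ln: ln L = lim (n + 4)·ln(1 - 1/n) = lim (n + 4)·(-1/n + O(1/n²)) = -1.
Hence L = e^(-1).

e^(-1)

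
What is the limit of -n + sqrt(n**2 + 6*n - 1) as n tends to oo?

This has the form ∞ − ∞. Multiply and divide by the conjugate √(n^2 + 6*n - 1) + n.
That gives (6n - 1) / (√(n^2 + 6*n - 1) + n).
Divide numerator and denominator by n: the limit is 6/(2·1) = 3.

3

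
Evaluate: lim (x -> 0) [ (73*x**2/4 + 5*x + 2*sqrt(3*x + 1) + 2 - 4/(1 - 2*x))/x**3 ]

Substitution gives 0/0 (the numerator vanishes to order 3).
Expand each term to order x^3: the coefficient of x^3 in -4·1/(1 - 2x) is -32 and in 2·√(1 + 3x) is 27/8.
Lower-order terms cancel with the polynomial part, so the numerator is (-229/8)·x^3 + o(x^3), and the limit is (-229/8)/(1) = -229/8.

-229/8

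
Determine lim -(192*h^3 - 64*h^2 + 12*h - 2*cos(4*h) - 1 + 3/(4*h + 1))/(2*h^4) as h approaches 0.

Substitution gives 0/0 (the numerator vanishes to order 4).
Expand each term to order h^4: the coefficient of h^4 in -2·cos(4h) is -64/3 and in 3·1/(1 + 4h) is 768.
Lower-order terms cancel with the polynomial part, so the numerator is (2240/3)·h^4 + o(h^4), and the limit is (2240/3)/(-2) = -1120/3.

-1120/3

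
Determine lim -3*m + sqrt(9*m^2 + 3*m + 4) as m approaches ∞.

This has the form ∞ − ∞. Multiply and divide by the conjugate √(9*m^2 + 3*m + 4) + 3m.
That gives (3m + 4) / (√(9*m^2 + 3*m + 4) + 3m).
Divide numerator and denominator by m: the limit is 3/(2·3) = 1/2.

1/2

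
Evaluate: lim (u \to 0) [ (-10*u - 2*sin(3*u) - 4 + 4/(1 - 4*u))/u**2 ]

Substitution gives 0/0 (the numerator vanishes to order 2).
Expand each term to order u^2: the coefficient of u^2 in 4·1/(1 - 4u) is 64 and in -2·sin(3u) is 0.
Lower-order terms cancel with the polynomial part, so the numerator is (64)·u^2 + o(u^2), and the limit is (64)/(1) = 64.

64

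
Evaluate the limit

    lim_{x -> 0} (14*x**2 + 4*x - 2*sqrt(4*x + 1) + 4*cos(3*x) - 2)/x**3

Substitution gives 0/0 (the numerator vanishes to order 3).
Expand each term to order x^3: the coefficient of x^3 in 4·cos(3x) is 0 and in -2·√(1 + 4x) is -8.
Lower-order terms cancel with the polynomial part, so the numerator is (-8)·x^3 + o(x^3), and the limit is (-8)/(1) = -8.

-8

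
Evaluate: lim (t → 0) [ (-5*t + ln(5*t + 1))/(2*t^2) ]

-25/4

Direct substitution gives 0/0.
Apply L'Hôpital: lim (-5 + 5/(5*t + 1))/(4*t), still 0/0.
After 2 applications of L'Hôpital's rule the quotient is (-25/(5*t + 1)^2)/(4); substituting t = 0 gives -25/4.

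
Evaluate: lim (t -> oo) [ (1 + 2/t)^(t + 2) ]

e^(2)

Write it as [(1 + 2/t)^t]^(1) · (1 + 2/t)^(2). The bracketed term tends to e^(2) and the second factor to 1, so the limit is e^(2).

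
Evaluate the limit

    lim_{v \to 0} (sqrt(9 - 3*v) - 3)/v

-1/2

A 0/0 form; rationalise with √(9 - 3v) + √9. This collapses the numerator to -3v, leaving -3/(√(9 - 3v) + √9) → -3/(2√9) = -1/2.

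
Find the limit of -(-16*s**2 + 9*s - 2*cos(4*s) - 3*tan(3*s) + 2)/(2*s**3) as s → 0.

Substitution gives 0/0; apply L'Hôpital's rule 3 times.
After differentiating numerator and denominator 3 times the quotient is (-128*sin(4*s) - 486*tan(3*s)^4 - 648*tan(3*s)^2 - 162)/(-12); at s = 0 this is 27/2.

27/2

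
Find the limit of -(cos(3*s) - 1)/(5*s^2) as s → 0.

9/10

Direct substitution gives 0/0.
Apply L'Hôpital: lim (-3*sin(3*s))/(-10*s), still 0/0.
After 2 applications of L'Hôpital's rule the quotient is (-9*cos(3*s))/(-10); substituting s = 0 gives 9/10.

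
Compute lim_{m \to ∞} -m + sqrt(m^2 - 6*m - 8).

An ∞ − ∞ form. Rationalising with the conjugate, the difference becomes (-6m - 8) / (√(m^2 - 6*m - 8) + m).
For large m the denominator behaves like 2·m, so the quotient tends to -6/2 = -3.

-3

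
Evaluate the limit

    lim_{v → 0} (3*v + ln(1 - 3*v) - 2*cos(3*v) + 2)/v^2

9/2

Substitution gives 0/0 (the numerator vanishes to order 2).
Expand each term to order v^2: the coefficient of v^2 in ln(1 - 3v) is -9/2 and in -2·cos(3v) is 9.
Lower-order terms cancel with the polynomial part, so the numerator is (9/2)·v^2 + o(v^2), and the limit is (9/2)/(1) = 9/2.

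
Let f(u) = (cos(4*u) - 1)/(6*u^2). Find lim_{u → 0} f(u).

-4/3

Direct substitution gives 0/0.
Apply L'Hôpital: lim (-4*sin(4*u))/(12*u), still 0/0.
After 2 applications of L'Hôpital's rule the quotient is (-16*cos(4*u))/(12); substituting u = 0 gives -4/3.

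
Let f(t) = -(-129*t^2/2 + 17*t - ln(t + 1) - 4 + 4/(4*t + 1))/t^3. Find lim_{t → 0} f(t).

769/3

Substitution gives 0/0; apply L'Hôpital's rule 3 times.
After differentiating numerator and denominator 3 times the quotient is (-1536/(4*t + 1)^4 - 2/(t + 1)^3)/(-6); at t = 0 this is 769/3.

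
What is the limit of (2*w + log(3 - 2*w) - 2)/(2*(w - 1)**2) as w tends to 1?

Direct substitution gives 0/0.
Apply L'Hôpital: lim (2 - 2/(3 - 2*w))/(4*w - 4), still 0/0.
After 2 applications of L'Hôpital's rule the quotient is (-4/(3 - 2*w)^2)/(4); substituting w = 1 gives -1.

-1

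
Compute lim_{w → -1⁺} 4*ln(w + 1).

As w → -1⁺, w + 1 → 0⁺ and ln(w + 1) → −∞.
Multiplying by 4 gives -∞.

-∞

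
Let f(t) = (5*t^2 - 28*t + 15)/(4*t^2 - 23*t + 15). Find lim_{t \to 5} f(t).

At t = 5 both the top and bottom vanish — a removable singularity. Factoring out (t - 5) from each leaves (5*t - 3)/(4*t - 3), which at t = 5 equals 22/17.

22/17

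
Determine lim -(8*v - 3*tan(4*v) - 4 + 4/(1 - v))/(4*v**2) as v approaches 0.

Substitution gives 0/0 (the numerator vanishes to order 2).
Expand each term to order v^2: the coefficient of v^2 in -3·tan(4v) is 0 and in 4·1/(1 - v) is 4.
Lower-order terms cancel with the polynomial part, so the numerator is (4)·v^2 + o(v^2), and the limit is (4)/(-4) = -1.

-1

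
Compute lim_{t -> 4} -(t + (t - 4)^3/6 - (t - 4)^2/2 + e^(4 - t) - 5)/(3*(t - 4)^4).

Direct substitution gives 0/0.
Apply L'Hôpital: lim (-t + (t - 4)^2/2 - e^(4 - t) + 5)/(-12*(t - 4)^3), still 0/0.
Apply L'Hôpital: lim (t + e^(4 - t) - 5)/(-36*(t - 4)^2), still 0/0.
Apply L'Hôpital: lim (1 - e^(4 - t))/(288 - 72*t), still 0/0.
After 4 applications of L'Hôpital's rule the quotient is (e^(4 - t))/(-72); substituting t = 4 gives -1/72.

-1/72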